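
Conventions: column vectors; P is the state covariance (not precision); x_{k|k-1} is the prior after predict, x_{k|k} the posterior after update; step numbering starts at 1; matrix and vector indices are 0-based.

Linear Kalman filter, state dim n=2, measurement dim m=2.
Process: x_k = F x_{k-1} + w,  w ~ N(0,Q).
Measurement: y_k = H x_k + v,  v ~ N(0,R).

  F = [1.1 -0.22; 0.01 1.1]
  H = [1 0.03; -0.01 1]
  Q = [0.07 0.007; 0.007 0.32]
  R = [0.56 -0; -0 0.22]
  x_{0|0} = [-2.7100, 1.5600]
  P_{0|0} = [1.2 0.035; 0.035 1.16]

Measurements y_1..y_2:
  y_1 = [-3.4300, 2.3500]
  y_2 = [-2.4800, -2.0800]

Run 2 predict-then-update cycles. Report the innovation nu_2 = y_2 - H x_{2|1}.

step 1: x^-=[-3.3242, 1.6889]  P^-=[1.5612 -0.2182; -0.2182 1.7245]  S=[2.1097 -0.1821; -0.1821 1.9490]  K=[0.7325 -0.0516; -0.0025 0.8857]  nu=[-0.1565, 0.6279]  x^+=[-3.4712, 2.2454]  P^+=[0.4104 -0.0072; -0.0072 0.1948]
step 2: x^-=[-4.3123, 2.4352]  P^-=[0.5795 -0.0444; -0.0444 0.5556]  S=[1.1374 -0.0335; -0.0335 0.7765]  K=[0.5071 -0.0427; -0.0033 0.7159]  nu=[1.7592, -4.5583]  x^+=[-3.2254, -0.8338]  P^+=[0.2842 -0.0066; -0.0066 0.1574]

innov = [1.7592, -4.5583]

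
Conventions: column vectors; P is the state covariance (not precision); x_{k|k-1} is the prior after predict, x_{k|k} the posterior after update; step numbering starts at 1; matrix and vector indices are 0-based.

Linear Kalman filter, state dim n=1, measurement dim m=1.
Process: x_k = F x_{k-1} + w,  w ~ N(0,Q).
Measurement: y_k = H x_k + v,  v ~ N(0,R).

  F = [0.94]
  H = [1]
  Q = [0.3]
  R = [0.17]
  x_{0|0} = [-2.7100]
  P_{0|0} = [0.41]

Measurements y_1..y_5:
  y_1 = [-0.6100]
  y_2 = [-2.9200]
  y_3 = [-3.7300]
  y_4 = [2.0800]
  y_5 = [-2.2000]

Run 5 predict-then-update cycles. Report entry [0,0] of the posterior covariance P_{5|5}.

step 1: x^-=[-2.5474]  P^-=[0.6623]  S=[0.8323]  K=[0.7957]  nu=[1.9374]  x^+=[-1.0057]  P^+=[0.1353]
step 2: x^-=[-0.9454]  P^-=[0.4195]  S=[0.5895]  K=[0.7116]  nu=[-1.9746]  x^+=[-2.3506]  P^+=[0.1210]
step 3: x^-=[-2.2096]  P^-=[0.4069]  S=[0.5769]  K=[0.7053]  nu=[-1.5204]  x^+=[-3.2820]  P^+=[0.1199]
step 4: x^-=[-3.0850]  P^-=[0.4059]  S=[0.5759]  K=[0.7048]  nu=[5.1650]  x^+=[0.5555]  P^+=[0.1198]
step 5: x^-=[0.5221]  P^-=[0.4059]  S=[0.5759]  K=[0.7048]  nu=[-2.7221]  x^+=[-1.3964]  P^+=[0.1198]

P_post[0,0] = 0.1198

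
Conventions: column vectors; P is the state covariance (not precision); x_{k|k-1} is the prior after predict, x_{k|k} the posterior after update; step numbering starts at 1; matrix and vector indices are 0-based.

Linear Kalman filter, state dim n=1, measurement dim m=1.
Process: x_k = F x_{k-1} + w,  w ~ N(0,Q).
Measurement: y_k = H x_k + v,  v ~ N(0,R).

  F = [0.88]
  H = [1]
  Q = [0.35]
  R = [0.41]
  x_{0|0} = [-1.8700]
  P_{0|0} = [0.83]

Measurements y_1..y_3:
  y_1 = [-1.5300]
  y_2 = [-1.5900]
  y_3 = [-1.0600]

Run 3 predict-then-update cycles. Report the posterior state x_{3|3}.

step 1: x^-=[-1.6456]  P^-=[0.9928]  S=[1.4028]  K=[0.7077]  nu=[0.1156]  x^+=[-1.5638]  P^+=[0.2902]
step 2: x^-=[-1.3761]  P^-=[0.5747]  S=[0.9847]  K=[0.5836]  nu=[-0.2139]  x^+=[-1.5010]  P^+=[0.2393]
step 3: x^-=[-1.3208]  P^-=[0.5353]  S=[0.9453]  K=[0.5663]  nu=[0.2608]  x^+=[-1.1731]  P^+=[0.2322]

x_post = [-1.1731]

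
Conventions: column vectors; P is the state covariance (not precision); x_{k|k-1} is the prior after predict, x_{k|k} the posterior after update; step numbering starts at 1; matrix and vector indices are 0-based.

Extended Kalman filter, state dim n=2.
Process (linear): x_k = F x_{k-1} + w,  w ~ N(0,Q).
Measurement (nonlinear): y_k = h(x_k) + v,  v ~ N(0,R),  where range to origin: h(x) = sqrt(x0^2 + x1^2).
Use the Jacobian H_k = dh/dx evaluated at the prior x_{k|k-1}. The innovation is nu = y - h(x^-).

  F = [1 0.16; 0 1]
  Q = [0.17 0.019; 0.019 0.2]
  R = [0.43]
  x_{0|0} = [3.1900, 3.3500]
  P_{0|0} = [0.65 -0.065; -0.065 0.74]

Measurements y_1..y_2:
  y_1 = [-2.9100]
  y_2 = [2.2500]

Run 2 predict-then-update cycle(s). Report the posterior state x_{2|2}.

x_post = [-0.1796, -1.6420]

step 1: x^-=[3.7260, 3.3500]  P^-=[0.8181 0.0724; 0.0724 0.9400]  H_jac=[0.7436 0.6686]  S=[1.3746]  K=[0.4778; 0.4964]  nu=[-7.9205]  x^+=[-0.0585, -0.5815]  P^+=[0.5043 -0.2536; -0.2536 0.6013]
step 2: x^-=[-0.1516, -0.5815]  P^-=[0.6086 -0.1384; -0.1384 0.8013]  H_jac=[-0.2522 -0.9677]  S=[1.1515]  K=[-0.0170; -0.6431]  nu=[1.6491]  x^+=[-0.1796, -1.6420]  P^+=[0.6082 -0.1510; -0.1510 0.3251]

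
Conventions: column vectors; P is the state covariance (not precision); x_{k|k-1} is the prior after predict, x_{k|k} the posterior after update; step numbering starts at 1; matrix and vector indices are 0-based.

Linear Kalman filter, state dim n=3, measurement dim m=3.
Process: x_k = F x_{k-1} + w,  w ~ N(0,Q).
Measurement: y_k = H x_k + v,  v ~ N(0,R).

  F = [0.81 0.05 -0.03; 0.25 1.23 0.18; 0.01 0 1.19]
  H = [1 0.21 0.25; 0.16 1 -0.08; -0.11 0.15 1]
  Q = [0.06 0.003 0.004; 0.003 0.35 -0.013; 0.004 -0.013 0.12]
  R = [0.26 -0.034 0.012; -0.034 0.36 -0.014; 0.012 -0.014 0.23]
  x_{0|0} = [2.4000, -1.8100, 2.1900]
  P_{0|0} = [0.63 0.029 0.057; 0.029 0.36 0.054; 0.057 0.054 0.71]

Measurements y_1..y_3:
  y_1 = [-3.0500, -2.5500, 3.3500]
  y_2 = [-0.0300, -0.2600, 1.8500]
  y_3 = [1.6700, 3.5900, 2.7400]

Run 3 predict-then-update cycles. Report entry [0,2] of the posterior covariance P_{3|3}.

step 1: x^-=[1.7878, -1.2321, 2.6301]  P^-=[0.4743 0.1845 0.0419; 0.1845 1.0039 0.2371; 0.0419 0.2371 1.1269]  S=[0.9723 0.4745 0.3960; 0.4745 1.4033 0.2636; 0.3960 0.2636 1.4410]  K=[0.5958 0.0106 -0.1536; 0.0975 0.6701 0.1056; 0.0974 -0.0718 0.7898]  nu=[-5.2366, -1.3935, 1.1014]  x^+=[-1.5161, -2.5603, 3.0901]  P^+=[0.1623 -0.0406 -0.0044; -0.0406 0.2410 -0.0245; -0.0044 -0.0245 0.1870]
step 2: x^-=[-1.4488, -2.9720, 3.6621]  P^-=[0.1643 0.0088 -0.0071; 0.0088 0.6945 -0.0103; -0.0071 -0.0103 0.3848]  S=[0.4780 0.1374 0.1037; 0.1374 1.0658 0.0444; 0.1037 0.0444 0.6306]  K=[0.3678 -0.0099 -0.0976; 0.1175 0.6351 0.0833; 0.0726 -0.0740 0.6023]  nu=[1.1274, 3.2368, -1.5257]  x^+=[-0.9174, -0.9110, 2.5855]  P^+=[0.1019 -0.0312 -0.0020; -0.0312 0.2264 -0.0257; -0.0020 -0.0257 0.1441]
step 3: x^-=[-0.8662, -0.8845, 3.0675]  P^-=[0.1252 0.0058 -0.0038; 0.0058 0.6728 -0.0205; -0.0038 -0.0205 0.3240]  S=[0.4335 0.1222 0.0924; 0.1222 1.0433 0.0374; 0.0924 0.0374 0.5651]  K=[0.3086 -0.0083 -0.0795; 0.1336 0.6289 0.0777; 0.0690 -0.0733 0.5621]  nu=[1.9551, 4.8585, -0.2901]  x^+=[-0.2800, 2.4097, 2.6832]  P^+=[0.0853 -0.0261 -0.0012; -0.0261 0.2229 -0.0256; -0.0012 -0.0256 0.1349]

P_post[0,2] = -0.0012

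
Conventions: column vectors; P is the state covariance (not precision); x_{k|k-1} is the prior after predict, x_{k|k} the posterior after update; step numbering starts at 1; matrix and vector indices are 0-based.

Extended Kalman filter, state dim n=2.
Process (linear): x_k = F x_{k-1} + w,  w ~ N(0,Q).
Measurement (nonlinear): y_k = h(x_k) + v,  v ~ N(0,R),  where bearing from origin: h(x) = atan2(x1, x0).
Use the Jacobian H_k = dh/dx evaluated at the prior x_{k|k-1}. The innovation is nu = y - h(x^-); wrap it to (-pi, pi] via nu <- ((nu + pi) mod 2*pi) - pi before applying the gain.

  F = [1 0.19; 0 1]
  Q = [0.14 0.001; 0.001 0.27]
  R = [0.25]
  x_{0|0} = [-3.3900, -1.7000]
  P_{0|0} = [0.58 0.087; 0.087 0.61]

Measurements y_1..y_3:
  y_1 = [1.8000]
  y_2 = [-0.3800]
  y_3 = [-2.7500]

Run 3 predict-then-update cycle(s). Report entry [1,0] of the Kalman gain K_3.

step 1: x^-=[-3.7130, -1.7000]  P^-=[0.7751 0.2039; 0.2039 0.8800]  H_jac=[0.1019 -0.2227]  S=[0.2924]  K=[0.1149; -0.5989]  nu=[-1.7710]  x^+=[-3.9166, -0.6393]  P^+=[0.7712 0.2240; 0.2240 0.7751]
step 2: x^-=[-4.0380, -0.6393]  P^-=[1.0243 0.3723; 0.3723 1.0451]  H_jac=[0.0382 -0.2416]  S=[0.3056]  K=[-0.1661; -0.7796]  nu=[2.6046]  x^+=[-4.4707, -2.6697]  P^+=[1.0159 0.3327; 0.3327 0.8594]
step 3: x^-=[-4.9779, -2.6697]  P^-=[1.3134 0.4970; 0.4970 1.1294]  H_jac=[0.0837 -0.1560]  S=[0.2737]  K=[0.1182; -0.4918]  nu=[-0.1007]  x^+=[-4.9898, -2.6202]  P^+=[1.3095 0.5129; 0.5129 1.0632]

K[1,0] = -0.4918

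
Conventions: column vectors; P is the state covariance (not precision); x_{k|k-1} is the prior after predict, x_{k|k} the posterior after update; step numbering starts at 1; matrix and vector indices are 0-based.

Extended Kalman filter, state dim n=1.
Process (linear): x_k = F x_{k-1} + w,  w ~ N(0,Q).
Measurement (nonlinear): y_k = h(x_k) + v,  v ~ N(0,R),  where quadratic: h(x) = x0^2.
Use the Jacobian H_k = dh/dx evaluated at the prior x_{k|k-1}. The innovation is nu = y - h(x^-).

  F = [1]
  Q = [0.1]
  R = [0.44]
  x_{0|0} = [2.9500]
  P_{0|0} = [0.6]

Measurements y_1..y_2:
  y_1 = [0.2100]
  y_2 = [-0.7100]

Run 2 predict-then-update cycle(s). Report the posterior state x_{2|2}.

x_post = [0.8298]

step 1: x^-=[2.9500]  P^-=[0.7000]  H_jac=[5.9000]  S=[24.8070]  K=[0.1665]  nu=[-8.4925]  x^+=[1.5361]  P^+=[0.0124]
step 2: x^-=[1.5361]  P^-=[0.1124]  H_jac=[3.0722]  S=[1.5011]  K=[0.2301]  nu=[-3.0697]  x^+=[0.8298]  P^+=[0.0330]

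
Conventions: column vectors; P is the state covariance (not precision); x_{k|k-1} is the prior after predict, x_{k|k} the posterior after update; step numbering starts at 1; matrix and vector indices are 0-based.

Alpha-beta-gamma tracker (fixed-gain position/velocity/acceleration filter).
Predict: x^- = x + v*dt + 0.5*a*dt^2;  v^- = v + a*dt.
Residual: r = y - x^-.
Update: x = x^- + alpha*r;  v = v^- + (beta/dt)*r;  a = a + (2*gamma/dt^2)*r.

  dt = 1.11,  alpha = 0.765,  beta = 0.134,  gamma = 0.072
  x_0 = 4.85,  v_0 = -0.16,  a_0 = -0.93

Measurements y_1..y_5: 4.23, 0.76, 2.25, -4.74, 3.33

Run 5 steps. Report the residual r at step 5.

step 1: x_pred=4.0995  r=0.1305  x^+=4.1993  v^+=-1.1765  a^+=-0.9147
step 2: x_pred=2.3298  r=-1.5698  x^+=1.1289  v^+=-2.3814  a^+=-1.0982
step 3: x_pred=-2.1910  r=4.4410  x^+=1.2064  v^+=-3.0643  a^+=-0.5792
step 4: x_pred=-2.5518  r=-2.1882  x^+=-4.2258  v^+=-3.9714  a^+=-0.8349
step 5: x_pred=-9.1483  r=12.4783  x^+=0.3976  v^+=-3.3917  a^+=0.6235

resid = 12.4783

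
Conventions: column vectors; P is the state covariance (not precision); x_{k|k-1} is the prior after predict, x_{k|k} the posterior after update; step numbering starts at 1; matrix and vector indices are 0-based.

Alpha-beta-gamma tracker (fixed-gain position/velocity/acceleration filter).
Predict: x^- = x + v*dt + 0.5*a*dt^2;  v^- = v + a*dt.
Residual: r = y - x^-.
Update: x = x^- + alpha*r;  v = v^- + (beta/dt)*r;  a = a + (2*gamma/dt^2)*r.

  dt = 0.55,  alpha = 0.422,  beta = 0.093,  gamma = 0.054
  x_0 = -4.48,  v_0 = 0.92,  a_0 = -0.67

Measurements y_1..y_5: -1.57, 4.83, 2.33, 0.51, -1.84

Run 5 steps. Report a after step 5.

step 1: x_pred=-4.0753  r=2.5053  x^+=-3.0181  v^+=0.9751  a^+=0.2245
step 2: x_pred=-2.4478  r=7.2778  x^+=0.6234  v^+=2.3292  a^+=2.8228
step 3: x_pred=2.3314  r=-0.0014  x^+=2.3308  v^+=3.8815  a^+=2.8223
step 4: x_pred=4.8925  r=-4.3825  x^+=3.0431  v^+=4.6927  a^+=1.2576
step 5: x_pred=5.8143  r=-7.6543  x^+=2.5842  v^+=4.0902  a^+=-1.4751

a_post = -1.4751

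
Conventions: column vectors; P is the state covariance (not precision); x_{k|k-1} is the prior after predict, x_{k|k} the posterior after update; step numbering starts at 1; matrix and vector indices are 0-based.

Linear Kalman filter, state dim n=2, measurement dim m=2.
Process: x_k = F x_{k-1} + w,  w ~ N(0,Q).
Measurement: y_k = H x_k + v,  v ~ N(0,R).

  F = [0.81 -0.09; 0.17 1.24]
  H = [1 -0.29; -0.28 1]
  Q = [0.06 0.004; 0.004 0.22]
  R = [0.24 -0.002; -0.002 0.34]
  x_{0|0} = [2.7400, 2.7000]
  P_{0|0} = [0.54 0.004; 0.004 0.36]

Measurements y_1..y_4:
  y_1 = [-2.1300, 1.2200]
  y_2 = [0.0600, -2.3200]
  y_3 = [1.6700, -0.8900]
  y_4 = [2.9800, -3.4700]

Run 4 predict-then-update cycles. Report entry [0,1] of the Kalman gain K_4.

K[0,1] = 0.0600

step 1: x^-=[1.9764, 3.8138]  P^-=[0.4166 0.0421; 0.0421 0.7908]  S=[0.6987 -0.3024; -0.3024 1.1399]  K=[0.6219 0.0996; 0.0315 0.6918]  nu=[-3.0004, -2.0404]  x^+=[-0.0929, 2.3077]  P^+=[0.1725 0.0809; 0.0809 0.2578]
step 2: x^-=[-0.2830, 2.8458]  P^-=[0.1635 0.0790; 0.0790 0.6555]  S=[0.4128 -0.1524; -0.1524 0.9641]  K=[0.3752 0.0938; -0.0281 0.6525]  nu=[1.1683, -5.2450]  x^+=[-0.3368, -0.6097]  P^+=[0.1076 0.0613; 0.0613 0.2391]
step 3: x^-=[-0.2179, -0.8132]  P^-=[0.1236 0.0528; 0.0528 0.6166]  S=[0.3849 -0.1584; -0.1584 0.9367]  K=[0.3111 0.0720; -0.0679 0.6310]  nu=[1.6521, -0.1378]  x^+=[0.2860, -1.0123]  P^+=[0.0886 0.0487; 0.0487 0.2283]
step 4: x^-=[0.3228, -1.2066]  P^-=[0.1129 0.0389; 0.0389 0.5941]  S=[0.3803 -0.1639; -0.1639 0.9212]  K=[0.2931 0.0600; -0.0845 0.6181]  nu=[2.3073, -2.1730]  x^+=[0.8686, -2.7447]  P^+=[0.0827 0.0430; 0.0430 0.2223]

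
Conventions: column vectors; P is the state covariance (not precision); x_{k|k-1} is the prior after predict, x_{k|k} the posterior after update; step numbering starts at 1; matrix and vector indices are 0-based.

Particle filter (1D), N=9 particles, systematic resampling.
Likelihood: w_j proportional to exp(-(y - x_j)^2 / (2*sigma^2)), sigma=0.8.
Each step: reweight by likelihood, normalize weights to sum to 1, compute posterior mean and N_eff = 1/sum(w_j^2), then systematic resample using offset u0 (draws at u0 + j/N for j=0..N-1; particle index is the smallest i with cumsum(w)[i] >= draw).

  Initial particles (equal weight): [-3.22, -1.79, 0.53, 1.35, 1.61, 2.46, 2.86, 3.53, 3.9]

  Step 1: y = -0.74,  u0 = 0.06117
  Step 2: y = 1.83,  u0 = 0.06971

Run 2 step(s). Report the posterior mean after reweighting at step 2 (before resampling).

post_mean = 0.9482

step 1: w=[0.0108, 0.5552, 0.3726, 0.0433, 0.0176, 0.0004, 0.0001, 0.0000, 0.0000]  mean=-0.7430  Neff=2.2250  idx=[1, 1, 1, 1, 1, 2, 2, 2, 3]
step 2: w=[0.0000, 0.0000, 0.0000, 0.0000, 0.0000, 0.1632, 0.1632, 0.1632, 0.5104]  mean=0.9482  Neff=2.9381  idx=[5, 6, 6, 7, 8, 8, 8, 8, 8]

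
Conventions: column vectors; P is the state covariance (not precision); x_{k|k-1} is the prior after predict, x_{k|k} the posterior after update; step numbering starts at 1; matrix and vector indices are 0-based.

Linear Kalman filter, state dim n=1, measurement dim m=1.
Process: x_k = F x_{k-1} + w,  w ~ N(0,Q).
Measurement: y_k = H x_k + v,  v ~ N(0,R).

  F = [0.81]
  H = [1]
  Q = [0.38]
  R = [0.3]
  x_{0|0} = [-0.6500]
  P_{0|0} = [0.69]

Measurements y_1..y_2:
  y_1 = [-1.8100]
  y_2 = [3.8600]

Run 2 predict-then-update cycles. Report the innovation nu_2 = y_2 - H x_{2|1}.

innov = [5.0508]

step 1: x^-=[-0.5265]  P^-=[0.8327]  S=[1.1327]  K=[0.7351]  nu=[-1.2835]  x^+=[-1.4701]  P^+=[0.2205]
step 2: x^-=[-1.1908]  P^-=[0.5247]  S=[0.8247]  K=[0.6362]  nu=[5.0508]  x^+=[2.0227]  P^+=[0.1909]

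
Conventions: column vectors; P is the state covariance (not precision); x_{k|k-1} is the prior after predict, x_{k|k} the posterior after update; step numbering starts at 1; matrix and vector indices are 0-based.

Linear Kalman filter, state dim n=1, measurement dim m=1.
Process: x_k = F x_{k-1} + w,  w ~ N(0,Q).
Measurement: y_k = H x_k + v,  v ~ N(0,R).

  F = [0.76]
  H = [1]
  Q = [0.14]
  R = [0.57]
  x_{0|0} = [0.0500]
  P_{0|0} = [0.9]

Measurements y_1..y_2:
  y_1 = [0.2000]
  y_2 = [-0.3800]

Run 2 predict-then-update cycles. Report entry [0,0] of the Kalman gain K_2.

K[0,0] = 0.3571

step 1: x^-=[0.0380]  P^-=[0.6598]  S=[1.2298]  K=[0.5365]  nu=[0.1620]  x^+=[0.1249]  P^+=[0.3058]
step 2: x^-=[0.0949]  P^-=[0.3166]  S=[0.8866]  K=[0.3571]  nu=[-0.4749]  x^+=[-0.0747]  P^+=[0.2036]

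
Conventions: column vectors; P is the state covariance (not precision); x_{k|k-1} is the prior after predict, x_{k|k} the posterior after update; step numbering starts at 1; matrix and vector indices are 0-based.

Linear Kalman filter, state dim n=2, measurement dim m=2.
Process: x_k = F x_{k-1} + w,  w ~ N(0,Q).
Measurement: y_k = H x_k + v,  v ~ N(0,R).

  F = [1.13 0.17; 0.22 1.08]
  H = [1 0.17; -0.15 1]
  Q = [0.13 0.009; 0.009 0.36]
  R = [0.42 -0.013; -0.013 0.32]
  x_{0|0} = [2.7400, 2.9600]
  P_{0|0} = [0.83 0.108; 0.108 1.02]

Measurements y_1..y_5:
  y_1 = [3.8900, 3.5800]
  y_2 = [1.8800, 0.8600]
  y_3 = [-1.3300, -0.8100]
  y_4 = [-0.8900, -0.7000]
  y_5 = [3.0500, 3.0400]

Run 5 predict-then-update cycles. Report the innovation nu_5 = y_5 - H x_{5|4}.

innov = [3.1958, 3.5940]

step 1: x^-=[3.5994, 3.7996]  P^-=[1.2608 0.5385; 0.5385 1.6412]  S=[1.9113 0.6016; 0.6016 1.8281]  K=[0.7222 -0.0466; 0.1774 0.7952]  nu=[-0.3553, 0.3203]  x^+=[3.3279, 3.9913]  P^+=[0.3004 0.0208; 0.0208 0.2553]
step 2: x^-=[4.4390, 5.0427]  P^-=[0.5289 0.1567; 0.1567 0.6822]  S=[1.0219 0.1763; 0.1763 0.9671]  K=[0.5471 -0.0198; 0.1541 0.6530]  nu=[-3.4163, -3.5169]  x^+=[2.6396, 2.2196]  P^+=[0.2265 0.0205; 0.0205 0.2100]
step 3: x^-=[3.3601, 2.9779]  P^-=[0.4332 0.1297; 0.1297 0.6257]  S=[0.9154 0.1548; 0.1548 0.9165]  K=[0.4997 -0.0138; 0.1503 0.6361]  nu=[-5.1963, -3.2839]  x^+=[0.8088, 0.1079]  P^+=[0.2066 0.0201; 0.0201 0.2046]
step 4: x^-=[0.9323, 0.2945]  P^-=[0.4075 0.1232; 0.1232 0.6182]  S=[0.8872 0.1510; 0.1510 0.9104]  K=[0.4850 -0.0123; 0.1494 0.6340]  nu=[-1.8724, -0.8546]  x^+=[0.0348, -0.5270]  P^+=[0.2005 0.0198; 0.0198 0.2039]
step 5: x^-=[-0.0503, -0.5616]  P^-=[0.3995 0.1212; 0.1212 0.6170]  S=[0.8785 0.1501; 0.1501 0.9096]  K=[0.4802 -0.0118; 0.1491 0.6337]  nu=[3.1958, 3.5940]  x^+=[1.4418, 2.1925]  P^+=[0.1985 0.0197; 0.0197 0.2038]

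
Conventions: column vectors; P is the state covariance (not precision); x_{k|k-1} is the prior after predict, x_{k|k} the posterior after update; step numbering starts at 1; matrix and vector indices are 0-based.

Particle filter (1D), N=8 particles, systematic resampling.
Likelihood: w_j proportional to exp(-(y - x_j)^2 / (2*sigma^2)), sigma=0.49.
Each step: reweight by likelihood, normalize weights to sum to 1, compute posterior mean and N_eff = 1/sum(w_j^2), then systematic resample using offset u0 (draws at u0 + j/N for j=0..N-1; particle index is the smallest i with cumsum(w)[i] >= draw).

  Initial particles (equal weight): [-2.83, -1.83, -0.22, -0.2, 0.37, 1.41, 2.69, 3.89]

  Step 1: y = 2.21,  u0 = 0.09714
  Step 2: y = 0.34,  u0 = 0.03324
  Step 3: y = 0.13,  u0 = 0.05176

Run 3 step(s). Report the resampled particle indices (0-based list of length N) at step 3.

step 1: w=[0.0000, 0.0000, 0.0000, 0.0000, 0.0010, 0.2976, 0.6983, 0.0032]  mean=2.3106  Neff=1.7356  idx=[5, 5, 6, 6, 6, 6, 6, 6]
step 2: w=[0.4998, 0.4998, 0.0001, 0.0001, 0.0001, 0.0001, 0.0001, 0.0001]  mean=1.4104  Neff=2.0013  idx=[0, 0, 0, 0, 1, 1, 1, 1]
step 3: w=[0.1250, 0.1250, 0.1250, 0.1250, 0.1250, 0.1250, 0.1250, 0.1250]  mean=1.4100  Neff=8.0000  idx=[0, 1, 2, 3, 4, 5, 6, 7]

resampled_idx = [0, 1, 2, 3, 4, 5, 6, 7]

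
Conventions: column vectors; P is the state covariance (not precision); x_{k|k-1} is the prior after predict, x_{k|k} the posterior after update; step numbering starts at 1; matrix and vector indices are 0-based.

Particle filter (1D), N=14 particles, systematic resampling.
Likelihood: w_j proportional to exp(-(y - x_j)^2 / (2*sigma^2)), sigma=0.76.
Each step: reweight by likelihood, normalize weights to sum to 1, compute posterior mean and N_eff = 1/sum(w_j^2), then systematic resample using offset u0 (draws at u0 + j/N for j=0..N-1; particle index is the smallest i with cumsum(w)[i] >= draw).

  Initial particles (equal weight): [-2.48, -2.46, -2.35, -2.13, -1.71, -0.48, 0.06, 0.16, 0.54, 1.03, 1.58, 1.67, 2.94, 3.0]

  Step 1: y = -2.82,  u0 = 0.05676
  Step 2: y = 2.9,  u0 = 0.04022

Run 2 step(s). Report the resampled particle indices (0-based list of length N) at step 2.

step 1: w=[0.2485, 0.2455, 0.2268, 0.1819, 0.0945, 0.0024, 0.0002, 0.0001, 0.0000, 0.0000, 0.0000, 0.0000, 0.0000, 0.0000]  mean=-2.3034  Neff=4.6404  idx=[0, 0, 0, 1, 1, 1, 1, 2, 2, 2, 3, 3, 4, 4]
step 2: w=[0.0006, 0.0006, 0.0006, 0.0007, 0.0007, 0.0007, 0.0007, 0.0020, 0.0020, 0.0020, 0.0144, 0.0144, 0.4801, 0.4801]  mean=-1.7297  Neff=2.1671  idx=[12, 12, 12, 12, 12, 12, 12, 13, 13, 13, 13, 13, 13, 13]

resampled_idx = [12, 12, 12, 12, 12, 12, 12, 13, 13, 13, 13, 13, 13, 13]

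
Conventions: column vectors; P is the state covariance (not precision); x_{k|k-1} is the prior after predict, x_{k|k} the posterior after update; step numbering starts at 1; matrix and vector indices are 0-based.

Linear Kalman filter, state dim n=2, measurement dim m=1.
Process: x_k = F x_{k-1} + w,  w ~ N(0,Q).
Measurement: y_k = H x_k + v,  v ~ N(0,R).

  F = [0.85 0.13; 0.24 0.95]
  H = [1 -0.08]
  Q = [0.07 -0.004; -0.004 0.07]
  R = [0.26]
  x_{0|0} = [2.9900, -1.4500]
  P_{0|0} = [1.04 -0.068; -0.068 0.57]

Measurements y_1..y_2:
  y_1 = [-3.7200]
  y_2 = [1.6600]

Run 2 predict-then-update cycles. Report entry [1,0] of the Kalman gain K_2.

step 1: x^-=[2.3530, -0.6599]  P^-=[0.8160 0.2215; 0.2215 0.6133]  S=[1.0445]  K=[0.7643; 0.1651]  nu=[-6.1258]  x^+=[-2.3288, -1.6713]  P^+=[0.2059 0.0897; 0.0897 0.5848]
step 2: x^-=[-2.1968, -2.1467]  P^-=[0.2485 0.1855; 0.1855 0.6506]  S=[0.4830]  K=[0.4837; 0.2763]  nu=[3.6851]  x^+=[-0.4141, -1.1286]  P^+=[0.1354 0.1209; 0.1209 0.6137]

K[1,0] = 0.2763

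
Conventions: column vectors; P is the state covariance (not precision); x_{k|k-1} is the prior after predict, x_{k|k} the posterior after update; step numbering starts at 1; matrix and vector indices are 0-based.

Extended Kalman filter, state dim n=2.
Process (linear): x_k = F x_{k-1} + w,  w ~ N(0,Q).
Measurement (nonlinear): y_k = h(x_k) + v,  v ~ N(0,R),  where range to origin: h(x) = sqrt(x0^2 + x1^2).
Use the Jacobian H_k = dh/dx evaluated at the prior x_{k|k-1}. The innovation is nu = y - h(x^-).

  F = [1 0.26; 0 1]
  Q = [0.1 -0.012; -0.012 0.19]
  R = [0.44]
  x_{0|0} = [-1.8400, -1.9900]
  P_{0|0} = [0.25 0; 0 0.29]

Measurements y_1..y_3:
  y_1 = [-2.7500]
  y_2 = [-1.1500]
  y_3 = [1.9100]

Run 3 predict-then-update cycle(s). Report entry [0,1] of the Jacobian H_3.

step 1: x^-=[-2.3574, -1.9900]  P^-=[0.3696 0.0634; 0.0634 0.4800]  H_jac=[-0.7641 -0.6450]  S=[0.9180]  K=[-0.3522; -0.3900]  nu=[-5.8350]  x^+=[-0.3024, 0.2859]  P^+=[0.2557 -0.0627; -0.0627 0.3403]
step 2: x^-=[-0.2280, 0.2859]  P^-=[0.3461 0.0138; 0.0138 0.5303]  H_jac=[-0.6235 0.7818]  S=[0.8853]  K=[-0.2316; 0.4586]  nu=[-1.5157]  x^+=[0.1231, -0.4093]  P^+=[0.2986 0.1078; 0.1078 0.3441]
step 3: x^-=[0.0166, -0.4093]  P^-=[0.4780 0.1853; 0.1853 0.5341]  H_jac=[0.0406 -0.9992]  S=[0.9590]  K=[-0.1728; -0.5487]  nu=[1.5004]  x^+=[-0.2426, -1.2325]  P^+=[0.4493 0.0944; 0.0944 0.2454]

H_jac[0,1] = -0.9992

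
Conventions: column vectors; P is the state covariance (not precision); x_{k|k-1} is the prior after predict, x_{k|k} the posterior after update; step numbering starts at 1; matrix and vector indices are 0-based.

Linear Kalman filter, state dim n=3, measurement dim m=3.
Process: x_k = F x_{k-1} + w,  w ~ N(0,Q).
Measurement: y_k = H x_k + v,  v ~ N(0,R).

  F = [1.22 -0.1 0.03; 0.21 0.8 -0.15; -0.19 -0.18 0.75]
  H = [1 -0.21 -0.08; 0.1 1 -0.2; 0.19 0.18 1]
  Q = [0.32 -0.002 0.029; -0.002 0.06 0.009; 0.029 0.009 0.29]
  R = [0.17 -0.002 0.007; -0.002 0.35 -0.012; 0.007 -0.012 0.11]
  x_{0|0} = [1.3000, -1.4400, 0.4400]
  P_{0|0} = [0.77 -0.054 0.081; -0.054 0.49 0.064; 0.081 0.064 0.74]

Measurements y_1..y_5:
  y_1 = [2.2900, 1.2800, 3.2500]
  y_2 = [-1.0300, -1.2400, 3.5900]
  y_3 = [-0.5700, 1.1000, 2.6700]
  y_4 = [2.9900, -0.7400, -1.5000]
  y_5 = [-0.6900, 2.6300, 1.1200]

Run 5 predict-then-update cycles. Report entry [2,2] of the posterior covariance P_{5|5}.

P_post[2,2] = 0.0871

step 1: x^-=[1.7432, -0.9450, 0.3422]  P^-=[1.4904 0.0894 -0.0447; 0.0894 0.3856 -0.1101; -0.0447 -0.1101 0.7059]  S=[1.6478 0.1783 0.2123; 0.1783 0.8424 -0.1458; 0.2123 -0.1458 0.8317]  K=[0.8675 0.1285 0.1071; -0.0557 0.5195 0.0768; -0.1398 -0.1308 0.8275]  nu=[0.3757, 2.1191, 2.7467]  x^+=[2.6357, 0.3459, 2.2853]  P^+=[0.1516 0.0235 -0.0167; 0.0235 0.1720 -0.0336; -0.0167 -0.0336 0.1008]
step 2: x^-=[3.2495, 0.4874, 1.1510]  P^-=[0.5406 0.0467 -0.0180; 0.0467 0.1960 -0.0618; -0.0180 -0.0618 0.3732]  S=[0.7029 0.0686 0.0752; 0.0686 0.6011 -0.0920; 0.0752 -0.0920 0.4832]  K=[0.7366 0.1045 0.0981; -0.0245 0.3628 0.0364; -0.1188 -0.1029 0.7412]  nu=[-4.0851, -1.8222, 1.7339]  x^+=[0.2202, -0.0105, 3.1088]  P^+=[0.1285 0.0184 -0.0130; 0.0184 0.1196 -0.0256; -0.0130 -0.0256 0.0890]
step 3: x^-=[0.3630, -0.4285, 2.2916]  P^-=[0.5073 0.0399 -0.0101; 0.0399 0.1574 -0.0453; -0.0101 -0.0453 0.3605]  S=[0.6699 0.0643 0.0744; 0.0643 0.5534 -0.0821; 0.0744 -0.0821 0.4764]  K=[0.7255 0.0979 0.0997; -0.0189 0.3158 0.0376; -0.1172 -0.0908 0.7381]  nu=[-0.8396, 1.9505, 0.3865]  x^+=[-0.0167, 0.2178, 2.4982]  P^+=[0.1263 0.0166 -0.0121; 0.0166 0.1041 -0.0217; -0.0121 -0.0217 0.0877]
step 4: x^-=[0.0327, -0.2040, 1.8376]  P^-=[0.5044 0.0387 -0.0090; 0.0387 0.1457 -0.0399; -0.0090 -0.0399 0.3577]  S=[0.6669 0.0649 0.0742; 0.0649 0.5391 -0.0787; 0.0742 -0.0787 0.4755]  K=[0.7247 0.0962 0.1001; -0.0165 0.2999 0.0390; -0.1175 -0.0866 0.7376]  nu=[3.0614, -0.1718, -3.3071]  x^+=[1.9039, -0.4349, -0.9465]  P^+=[0.1261 0.0160 -0.0119; 0.0160 0.0989 -0.0203; -0.0119 -0.0203 0.0873]
step 5: x^-=[2.3378, 0.1938, -0.9934]  P^-=[0.5041 0.0386 -0.0089; 0.0386 0.1418 -0.0381; -0.0089 -0.0381 0.3568]  S=[0.6666 0.0654 0.0741; 0.0654 0.5344 -0.0775; 0.0741 -0.0775 0.4752]  K=[0.7247 0.0957 0.1001; -0.0155 0.2944 0.0395; -0.1178 -0.0851 0.7374]  nu=[-3.0666, 2.0037, 1.6343]  x^+=[0.4710, 0.8958, 0.4025]  P^+=[0.1261 0.0159 -0.0119; 0.0159 0.0971 -0.0198; -0.0119 -0.0198 0.0871]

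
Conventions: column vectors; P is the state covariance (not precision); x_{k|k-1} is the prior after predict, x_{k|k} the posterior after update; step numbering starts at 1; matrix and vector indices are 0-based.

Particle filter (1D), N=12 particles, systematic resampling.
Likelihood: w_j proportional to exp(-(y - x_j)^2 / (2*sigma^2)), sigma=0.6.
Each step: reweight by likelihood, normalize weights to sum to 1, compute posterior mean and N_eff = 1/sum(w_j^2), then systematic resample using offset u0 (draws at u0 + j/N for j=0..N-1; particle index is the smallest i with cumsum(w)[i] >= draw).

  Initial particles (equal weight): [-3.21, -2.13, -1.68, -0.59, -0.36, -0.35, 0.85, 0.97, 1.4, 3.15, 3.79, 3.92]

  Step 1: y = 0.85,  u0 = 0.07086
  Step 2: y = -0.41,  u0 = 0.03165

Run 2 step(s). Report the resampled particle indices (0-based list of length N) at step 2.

resampled_idx = [0, 0, 0, 0, 0, 0, 0, 1, 3, 4, 6, 8]

step 1: w=[0.0000, 0.0000, 0.0000, 0.0190, 0.0442, 0.0457, 0.3378, 0.3311, 0.2219, 0.0002, 0.0000, 0.0000]  mean=0.8765  Neff=3.6049  idx=[5, 6, 6, 6, 6, 7, 7, 7, 7, 8, 8, 8]
step 2: w=[0.5680, 0.0629, 0.0629, 0.0629, 0.0629, 0.0405, 0.0405, 0.0405, 0.0405, 0.0060, 0.0060, 0.0060]  mean=0.1978  Neff=2.8971  idx=[0, 0, 0, 0, 0, 0, 0, 1, 3, 4, 6, 8]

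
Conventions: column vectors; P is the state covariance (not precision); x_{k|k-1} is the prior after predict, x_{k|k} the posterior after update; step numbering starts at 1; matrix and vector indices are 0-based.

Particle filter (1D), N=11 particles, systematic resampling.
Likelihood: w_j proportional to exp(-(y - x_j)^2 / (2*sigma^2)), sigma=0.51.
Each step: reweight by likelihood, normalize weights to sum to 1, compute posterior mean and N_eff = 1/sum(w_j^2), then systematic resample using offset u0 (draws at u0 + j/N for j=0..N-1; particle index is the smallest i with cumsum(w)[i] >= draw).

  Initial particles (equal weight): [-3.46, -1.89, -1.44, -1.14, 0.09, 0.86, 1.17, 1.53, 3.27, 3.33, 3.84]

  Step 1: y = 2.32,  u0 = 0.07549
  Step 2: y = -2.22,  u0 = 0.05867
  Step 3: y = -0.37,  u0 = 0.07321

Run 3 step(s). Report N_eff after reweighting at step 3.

step 1: w=[0.0000, 0.0000, 0.0000, 0.0000, 0.0001, 0.0229, 0.1084, 0.4152, 0.2431, 0.1939, 0.0162]  mean=2.2852  Neff=3.5499  idx=[6, 7, 7, 7, 7, 7, 8, 8, 9, 9, 10]
step 2: w=[0.9655, 0.0069, 0.0069, 0.0069, 0.0069, 0.0069, 0.0000, 0.0000, 0.0000, 0.0000, 0.0000]  mean=1.1824  Neff=1.0725  idx=[0, 0, 0, 0, 0, 0, 0, 0, 0, 0, 1]
step 3: w=[0.0991, 0.0991, 0.0991, 0.0991, 0.0991, 0.0991, 0.0991, 0.0991, 0.0991, 0.0991, 0.0092]  mean=1.1733  Neff=10.1771  idx=[0, 1, 2, 3, 4, 5, 6, 7, 8, 8, 9]

N_eff = 10.1771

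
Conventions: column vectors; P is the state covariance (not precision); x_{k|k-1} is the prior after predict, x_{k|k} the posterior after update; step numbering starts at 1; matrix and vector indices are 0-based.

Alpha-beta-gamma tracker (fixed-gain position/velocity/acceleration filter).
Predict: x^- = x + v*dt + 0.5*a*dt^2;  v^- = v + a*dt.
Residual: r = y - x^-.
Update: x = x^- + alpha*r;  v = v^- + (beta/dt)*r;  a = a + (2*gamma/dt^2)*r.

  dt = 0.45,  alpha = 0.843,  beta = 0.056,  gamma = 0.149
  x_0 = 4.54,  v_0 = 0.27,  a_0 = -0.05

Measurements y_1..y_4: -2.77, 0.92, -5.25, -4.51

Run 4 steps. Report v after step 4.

step 1: x_pred=4.6564  r=-7.4264  x^+=-1.6040  v^+=-0.6767  a^+=-10.9788
step 2: x_pred=-3.0202  r=3.9402  x^+=0.3014  v^+=-5.1268  a^+=-5.1804
step 3: x_pred=-2.5302  r=-2.7198  x^+=-4.8230  v^+=-7.7965  a^+=-9.1829
step 4: x_pred=-9.2612  r=4.7512  x^+=-5.2559  v^+=-11.3375  a^+=-2.1911

v_post = -11.3375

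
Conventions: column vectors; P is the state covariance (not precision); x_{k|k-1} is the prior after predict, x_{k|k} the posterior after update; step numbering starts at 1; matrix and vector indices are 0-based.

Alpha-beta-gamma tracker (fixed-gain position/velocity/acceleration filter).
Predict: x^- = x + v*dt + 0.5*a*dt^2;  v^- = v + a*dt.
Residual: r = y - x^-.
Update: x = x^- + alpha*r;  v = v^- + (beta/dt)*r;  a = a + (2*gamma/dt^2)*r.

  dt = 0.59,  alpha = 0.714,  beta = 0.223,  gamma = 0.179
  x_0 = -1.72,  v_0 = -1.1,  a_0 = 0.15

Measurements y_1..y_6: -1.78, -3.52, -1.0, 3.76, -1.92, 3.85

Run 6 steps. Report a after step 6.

step 1: x_pred=-2.3429  r=0.5629  x^+=-1.9410  v^+=-0.7987  a^+=0.7289
step 2: x_pred=-2.2854  r=-1.2346  x^+=-3.1669  v^+=-0.8353  a^+=-0.5408
step 3: x_pred=-3.7539  r=2.7539  x^+=-1.7876  v^+=-0.1136  a^+=2.2914
step 4: x_pred=-1.4558  r=5.2158  x^+=2.2683  v^+=3.2097  a^+=7.6555
step 5: x_pred=5.4945  r=-7.4145  x^+=0.2005  v^+=4.9241  a^+=0.0302
step 6: x_pred=3.1110  r=0.7390  x^+=3.6386  v^+=5.2212  a^+=0.7902

a_post = 0.7902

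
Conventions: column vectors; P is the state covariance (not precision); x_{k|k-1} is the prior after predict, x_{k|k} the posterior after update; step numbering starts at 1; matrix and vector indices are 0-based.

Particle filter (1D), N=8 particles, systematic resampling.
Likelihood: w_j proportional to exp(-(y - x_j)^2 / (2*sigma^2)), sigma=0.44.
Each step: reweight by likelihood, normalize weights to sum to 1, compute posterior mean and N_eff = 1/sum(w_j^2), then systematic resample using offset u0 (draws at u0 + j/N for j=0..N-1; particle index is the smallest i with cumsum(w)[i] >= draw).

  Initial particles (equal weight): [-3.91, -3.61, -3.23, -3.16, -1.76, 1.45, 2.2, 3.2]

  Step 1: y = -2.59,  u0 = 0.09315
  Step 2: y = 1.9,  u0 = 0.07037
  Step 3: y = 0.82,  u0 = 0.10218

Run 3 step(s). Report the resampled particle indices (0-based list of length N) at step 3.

resampled_idx = [0, 1, 2, 3, 4, 5, 6, 7]

step 1: w=[0.0108, 0.0663, 0.3380, 0.4206, 0.1643, 0.0000, 0.0000, 0.0000]  mean=-2.9916  Neff=3.0992  idx=[2, 2, 2, 3, 3, 3, 4, 4]
step 2: w=[0.0000, 0.0000, 0.0000, 0.0000, 0.0000, 0.0000, 0.5000, 0.5000]  mean=-1.7600  Neff=2.0000  idx=[6, 6, 6, 6, 7, 7, 7, 7]
step 3: w=[0.1250, 0.1250, 0.1250, 0.1250, 0.1250, 0.1250, 0.1250, 0.1250]  mean=-1.7600  Neff=8.0000  idx=[0, 1, 2, 3, 4, 5, 6, 7]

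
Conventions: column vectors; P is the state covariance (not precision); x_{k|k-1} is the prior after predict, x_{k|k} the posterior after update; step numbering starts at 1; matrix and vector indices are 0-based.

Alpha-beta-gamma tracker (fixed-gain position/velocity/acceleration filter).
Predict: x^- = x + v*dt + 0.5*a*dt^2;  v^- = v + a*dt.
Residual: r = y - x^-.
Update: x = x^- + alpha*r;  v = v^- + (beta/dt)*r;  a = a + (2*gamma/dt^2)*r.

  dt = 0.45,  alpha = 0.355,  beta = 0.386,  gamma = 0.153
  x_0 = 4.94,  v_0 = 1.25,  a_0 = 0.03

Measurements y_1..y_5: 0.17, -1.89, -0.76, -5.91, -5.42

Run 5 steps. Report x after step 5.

x_post = -10.4165

step 1: x_pred=5.5055  r=-5.3355  x^+=3.6114  v^+=-3.3132  a^+=-8.0326
step 2: x_pred=1.3072  r=-3.1972  x^+=0.1722  v^+=-9.6703  a^+=-12.8639
step 3: x_pred=-5.4819  r=4.7219  x^+=-3.8057  v^+=-11.4087  a^+=-5.7285
step 4: x_pred=-9.5196  r=3.6096  x^+=-8.2382  v^+=-10.8903  a^+=-0.2740
step 5: x_pred=-13.1666  r=7.7466  x^+=-10.4165  v^+=-4.3688  a^+=11.4319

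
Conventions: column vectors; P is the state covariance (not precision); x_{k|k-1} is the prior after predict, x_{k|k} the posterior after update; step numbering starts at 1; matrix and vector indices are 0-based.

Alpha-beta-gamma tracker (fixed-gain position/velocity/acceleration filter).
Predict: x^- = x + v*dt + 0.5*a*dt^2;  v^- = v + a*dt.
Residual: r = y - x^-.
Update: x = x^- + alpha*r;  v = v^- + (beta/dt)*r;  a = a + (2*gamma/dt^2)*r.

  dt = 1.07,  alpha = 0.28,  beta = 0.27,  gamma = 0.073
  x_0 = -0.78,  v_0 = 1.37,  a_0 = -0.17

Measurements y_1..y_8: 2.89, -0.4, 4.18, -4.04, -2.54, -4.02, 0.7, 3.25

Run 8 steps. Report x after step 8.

x_post = -6.9256

step 1: x_pred=0.5886  r=2.3014  x^+=1.2330  v^+=1.7688  a^+=0.1235
step 2: x_pred=3.1963  r=-3.5963  x^+=2.1893  v^+=0.9935  a^+=-0.3351
step 3: x_pred=3.0605  r=1.1195  x^+=3.3740  v^+=0.9174  a^+=-0.1924
step 4: x_pred=4.2454  r=-8.2854  x^+=1.9255  v^+=-1.3792  a^+=-1.2489
step 5: x_pred=-0.2652  r=-2.2748  x^+=-0.9021  v^+=-3.2896  a^+=-1.5390
step 6: x_pred=-5.3030  r=1.2830  x^+=-4.9438  v^+=-4.6126  a^+=-1.3754
step 7: x_pred=-10.6666  r=11.3666  x^+=-7.4840  v^+=-3.2161  a^+=0.0741
step 8: x_pred=-10.8828  r=14.1328  x^+=-6.9256  v^+=0.4294  a^+=1.8763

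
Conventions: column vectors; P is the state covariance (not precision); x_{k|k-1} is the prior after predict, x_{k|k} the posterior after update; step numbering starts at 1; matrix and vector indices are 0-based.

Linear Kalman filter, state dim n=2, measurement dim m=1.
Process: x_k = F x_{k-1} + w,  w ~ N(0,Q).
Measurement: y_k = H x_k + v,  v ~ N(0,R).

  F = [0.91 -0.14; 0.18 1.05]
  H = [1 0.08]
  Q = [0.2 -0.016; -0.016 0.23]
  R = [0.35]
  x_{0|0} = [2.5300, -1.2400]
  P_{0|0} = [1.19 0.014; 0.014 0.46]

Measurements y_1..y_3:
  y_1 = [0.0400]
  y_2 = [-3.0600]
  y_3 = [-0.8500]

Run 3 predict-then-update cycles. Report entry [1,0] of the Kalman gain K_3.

step 1: x^-=[2.4759, -0.8466]  P^-=[1.1909 0.1243; 0.1243 0.7810]  S=[1.5658]  K=[0.7669; 0.1193]  nu=[-2.3682]  x^+=[0.6597, -1.1291]  P^+=[0.2699 -0.0189; -0.0189 0.7587]
step 2: x^-=[0.7584, -1.0668]  P^-=[0.4432 -0.1009; -0.1009 1.0681]  S=[0.7839]  K=[0.5551; -0.0198]  nu=[-3.7330]  x^+=[-1.3138, -0.9931]  P^+=[0.2017 -0.0923; -0.0923 1.0678]
step 3: x^-=[-1.0566, -1.2792]  P^-=[0.4115 -0.2258; -0.2258 1.3788]  S=[0.7342]  K=[0.5358; -0.1574]  nu=[0.3089]  x^+=[-0.8910, -1.3278]  P^+=[0.2007 -0.1639; -0.1639 1.3607]

K[1,0] = -0.1574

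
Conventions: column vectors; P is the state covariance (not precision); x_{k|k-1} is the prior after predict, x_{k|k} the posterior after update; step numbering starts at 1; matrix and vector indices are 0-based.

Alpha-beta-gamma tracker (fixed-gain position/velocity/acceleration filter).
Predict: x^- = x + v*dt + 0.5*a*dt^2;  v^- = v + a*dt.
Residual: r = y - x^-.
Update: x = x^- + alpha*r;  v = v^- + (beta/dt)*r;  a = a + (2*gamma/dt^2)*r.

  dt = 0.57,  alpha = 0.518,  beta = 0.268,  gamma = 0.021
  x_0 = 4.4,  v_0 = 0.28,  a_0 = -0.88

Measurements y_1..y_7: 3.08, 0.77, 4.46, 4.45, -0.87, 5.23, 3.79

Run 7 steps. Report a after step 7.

step 1: x_pred=4.4166  r=-1.3366  x^+=3.7243  v^+=-0.8501  a^+=-1.0528
step 2: x_pred=3.0687  r=-2.2987  x^+=1.8780  v^+=-2.5309  a^+=-1.3499
step 3: x_pred=0.2160  r=4.2440  x^+=2.4144  v^+=-1.3050  a^+=-0.8013
step 4: x_pred=1.5404  r=2.9096  x^+=3.0476  v^+=-0.3937  a^+=-0.4252
step 5: x_pred=2.7541  r=-3.6241  x^+=0.8768  v^+=-2.3400  a^+=-0.8937
step 6: x_pred=-0.6022  r=5.8322  x^+=2.4189  v^+=-0.1073  a^+=-0.1398
step 7: x_pred=2.3350  r=1.4550  x^+=3.0887  v^+=0.4972  a^+=0.0483

a_post = 0.0483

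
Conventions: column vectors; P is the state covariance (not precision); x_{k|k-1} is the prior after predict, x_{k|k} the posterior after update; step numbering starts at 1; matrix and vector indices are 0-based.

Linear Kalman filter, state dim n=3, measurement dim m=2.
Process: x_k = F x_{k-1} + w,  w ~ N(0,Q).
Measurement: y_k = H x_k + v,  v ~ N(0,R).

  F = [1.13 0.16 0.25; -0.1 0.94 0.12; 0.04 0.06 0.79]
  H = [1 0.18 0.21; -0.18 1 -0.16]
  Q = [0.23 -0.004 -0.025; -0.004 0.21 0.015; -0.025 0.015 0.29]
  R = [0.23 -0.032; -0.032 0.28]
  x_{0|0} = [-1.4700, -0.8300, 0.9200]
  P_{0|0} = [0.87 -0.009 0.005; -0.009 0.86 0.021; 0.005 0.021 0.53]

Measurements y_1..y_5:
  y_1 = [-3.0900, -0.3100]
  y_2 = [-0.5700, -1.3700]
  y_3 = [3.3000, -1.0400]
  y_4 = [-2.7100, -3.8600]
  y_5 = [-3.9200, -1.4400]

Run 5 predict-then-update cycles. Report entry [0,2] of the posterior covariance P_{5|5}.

P_post[0,2] = -0.0806

step 1: x^-=[-1.5639, -0.5228, 0.6182]  P^-=[1.3973 0.0394 0.1341; 0.0394 0.9925 0.1254; 0.1341 0.1254 0.6275]  S=[1.7671 -0.0916; -0.0916 1.2873]  K=[0.8042 -0.1242; 0.1778 0.7626; 0.1639 0.0123]  nu=[-1.5618, 0.0302]  x^+=[-2.8237, -0.7775, 0.3627]  P^+=[0.2162 -0.0372 -0.0978; -0.0372 0.2129 0.0734; -0.0978 0.0734 0.5803]
step 2: x^-=[-3.2245, -0.4050, 0.1269]  P^-=[0.4849 -0.0101 0.0208; -0.0101 0.4345 0.1423; 0.0208 0.1423 0.6539]  S=[0.7737 -0.0511; -0.0511 0.7063]  K=[0.6236 -0.0974; 0.1662 0.5976; 0.2418 0.0656]  nu=[2.7008, -1.5251]  x^+=[-1.3917, -0.8677, 0.6799]  P^+=[0.1711 -0.0309 -0.0905; -0.0309 0.1711 0.0915; -0.0905 0.0915 0.6072]
step 3: x^-=[-1.5414, -0.5948, 0.4294]  P^-=[0.4358 0.0015 0.0333; 0.0015 0.4003 0.1559; 0.0333 0.1559 0.6727]  S=[0.7348 -0.0379; -0.0379 0.6631]  K=[0.5984 -0.0899; 0.1743 0.5756; 0.2798 0.0797]  nu=[4.8583, -0.6539]  x^+=[1.4246, -0.1243, 1.7367]  P^+=[0.1633 -0.0284 -0.0842; -0.0284 0.1659 0.0962; -0.0842 0.0962 0.6126]
step 4: x^-=[2.0241, -0.0509, 1.4215]  P^-=[0.4309 0.0063 0.0405; 0.0063 0.3961 0.1593; 0.0405 0.1593 0.6769]  S=[0.7349 -0.0340; -0.0340 0.6565]  K=[0.5954 -0.0875; 0.1776 0.5720; 0.2913 0.0817]  nu=[-5.0235, -3.2174]  x^+=[-0.6854, -2.7835, -0.3045]  P^+=[0.1618 -0.0275 -0.0815; -0.0275 0.1650 0.0968; -0.0815 0.0968 0.6117]
step 5: x^-=[-1.2960, -2.5845, -0.4350]  P^-=[0.4308 0.0077 0.0428; 0.0077 0.3952 0.1594; 0.0428 0.1594 0.6765]  S=[0.7363 -0.0333; -0.0333 0.6551]  K=[0.5953 -0.0868; 0.1784 0.5712; 0.2937 0.0812]  nu=[-2.0675, 0.8416]  x^+=[-2.5998, -2.4725, -0.9739]  P^+=[0.1615 -0.0272 -0.0806; -0.0272 0.1648 0.0965; -0.0806 0.0965 0.6103]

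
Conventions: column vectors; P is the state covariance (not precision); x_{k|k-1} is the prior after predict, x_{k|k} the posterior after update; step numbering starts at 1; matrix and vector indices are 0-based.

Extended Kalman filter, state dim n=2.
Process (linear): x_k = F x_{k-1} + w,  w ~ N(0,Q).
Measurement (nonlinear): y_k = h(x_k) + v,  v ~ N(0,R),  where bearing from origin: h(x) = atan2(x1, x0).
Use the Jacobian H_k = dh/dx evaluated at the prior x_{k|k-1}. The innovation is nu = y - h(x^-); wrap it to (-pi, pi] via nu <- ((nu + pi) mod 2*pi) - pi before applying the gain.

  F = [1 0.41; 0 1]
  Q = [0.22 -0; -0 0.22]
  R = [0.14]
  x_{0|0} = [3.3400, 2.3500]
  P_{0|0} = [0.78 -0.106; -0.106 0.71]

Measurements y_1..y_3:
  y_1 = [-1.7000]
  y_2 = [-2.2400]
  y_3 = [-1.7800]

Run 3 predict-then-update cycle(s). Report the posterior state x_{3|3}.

step 1: x^-=[4.3035, 2.3500]  P^-=[1.0324 0.1851; 0.1851 0.9300]  H_jac=[-0.0977 0.1790]  S=[0.1732]  K=[-0.3914; 0.8567]  nu=[-2.1998]  x^+=[5.1645, 0.4653]  P^+=[1.0059 0.2432; 0.2432 0.8029]
step 2: x^-=[5.3553, 0.4653]  P^-=[1.5603 0.5724; 0.5724 1.0229]  H_jac=[-0.0161 0.1853]  S=[0.1721]  K=[0.4703; 1.0478]  nu=[-2.3267]  x^+=[4.2610, -1.9727]  P^+=[1.5222 0.4875; 0.4875 0.8339]
step 3: x^-=[3.4522, -1.9727]  P^-=[2.2821 0.8294; 0.8294 1.0539]  H_jac=[0.1248 0.2184]  S=[0.2710]  K=[1.7192; 1.2312]  nu=[-1.2609]  x^+=[1.2845, -3.5250]  P^+=[1.4812 0.2558; 0.2558 0.6431]

x_post = [1.2845, -3.5250]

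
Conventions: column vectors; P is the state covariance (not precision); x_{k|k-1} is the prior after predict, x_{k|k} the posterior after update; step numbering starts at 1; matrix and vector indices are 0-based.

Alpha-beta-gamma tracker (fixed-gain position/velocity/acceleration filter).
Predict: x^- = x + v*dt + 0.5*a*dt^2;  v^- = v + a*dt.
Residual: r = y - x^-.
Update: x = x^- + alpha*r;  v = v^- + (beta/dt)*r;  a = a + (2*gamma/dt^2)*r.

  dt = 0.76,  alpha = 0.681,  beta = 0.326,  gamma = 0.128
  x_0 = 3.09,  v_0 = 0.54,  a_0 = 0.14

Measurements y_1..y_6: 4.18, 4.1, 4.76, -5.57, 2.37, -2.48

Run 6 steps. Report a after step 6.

a_post = -0.5213

step 1: x_pred=3.5408  r=0.6392  x^+=3.9761  v^+=0.9206  a^+=0.4233
step 2: x_pred=4.7980  r=-0.6980  x^+=4.3227  v^+=0.9429  a^+=0.1139
step 3: x_pred=5.0721  r=-0.3121  x^+=4.8596  v^+=0.8956  a^+=-0.0244
step 4: x_pred=5.5332  r=-11.1032  x^+=-2.0281  v^+=-3.8857  a^+=-4.9455
step 5: x_pred=-6.4094  r=8.7794  x^+=-0.4306  v^+=-3.8783  a^+=-1.0543
step 6: x_pred=-3.6826  r=1.2026  x^+=-2.8636  v^+=-4.1637  a^+=-0.5213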